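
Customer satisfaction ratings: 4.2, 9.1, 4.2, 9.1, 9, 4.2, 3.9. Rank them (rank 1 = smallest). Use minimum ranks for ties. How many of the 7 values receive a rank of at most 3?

Sorted (ascending): 3.9, 4.2, 4.2, 4.2, 9, 9.1, 9.1
The 3 values of 4.2 occupy positions 2–4 → each gets rank 2.
The 2 values of 9.1 occupy positions 6–7 → each gets rank 6.
Ranks ≤ 3: {1, 2, 2, 2} → 4 values.

4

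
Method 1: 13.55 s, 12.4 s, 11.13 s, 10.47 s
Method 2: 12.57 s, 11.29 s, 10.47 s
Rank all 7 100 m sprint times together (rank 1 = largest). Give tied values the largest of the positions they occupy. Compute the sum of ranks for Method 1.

Sorted (descending): 13.55, 12.57, 12.4, 11.29, 11.13, 10.47, 10.47
The 2 values of 10.47 occupy positions 6–7 → each gets rank 7.
Method 1 values → pooled ranks: 13.55→1, 12.4→3, 11.13→5, 10.47→7
Rank sum = 1 + 3 + 5 + 7 = 16

16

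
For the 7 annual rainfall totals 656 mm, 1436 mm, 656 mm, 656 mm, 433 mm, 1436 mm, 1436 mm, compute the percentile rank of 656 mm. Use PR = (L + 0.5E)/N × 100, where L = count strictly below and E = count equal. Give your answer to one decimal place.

35.7

N = 7.
Strictly below 656: 1. Equal to 656: 3.
PR = (1 + 0.5·3)/7 × 100 = 35.7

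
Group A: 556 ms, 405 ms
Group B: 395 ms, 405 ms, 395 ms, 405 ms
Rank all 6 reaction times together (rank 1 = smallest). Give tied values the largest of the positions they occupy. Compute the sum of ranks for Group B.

14

Sorted (ascending): 395, 395, 405, 405, 405, 556
The 2 values of 395 occupy positions 1–2 → each gets rank 2.
The 3 values of 405 occupy positions 3–5 → each gets rank 5.
Group B values → pooled ranks: 395→2, 405→5, 395→2, 405→5
Rank sum = 2 + 5 + 2 + 5 = 14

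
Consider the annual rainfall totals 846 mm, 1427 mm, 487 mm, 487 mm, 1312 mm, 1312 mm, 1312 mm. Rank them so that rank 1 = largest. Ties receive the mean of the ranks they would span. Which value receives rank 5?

Sorted (descending): 1427, 1312, 1312, 1312, 846, 487, 487
The 3 values of 1312 occupy positions 2–4 → average rank 3.
The 2 values of 487 occupy positions 6–7 → average rank (6+7)/2 = 6.5.
Rank 5 → value 846.

846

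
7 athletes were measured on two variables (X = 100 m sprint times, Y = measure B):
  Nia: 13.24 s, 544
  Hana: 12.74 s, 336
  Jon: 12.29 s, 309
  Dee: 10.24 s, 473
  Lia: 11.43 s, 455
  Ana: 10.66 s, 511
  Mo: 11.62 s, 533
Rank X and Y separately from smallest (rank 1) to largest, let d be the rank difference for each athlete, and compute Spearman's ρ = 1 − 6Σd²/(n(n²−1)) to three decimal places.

Ranks of variable 1: 7, 6, 5, 1, 3, 2, 4
Ranks of variable 2: 7, 2, 1, 4, 3, 5, 6
d = r₁ − r₂: 0, 4, 4, -3, 0, -3, -2
d²: 0, 16, 16, 9, 0, 9, 4; Σd² = 54
ρ = 1 − 6·54/(7·48) = 1 − 324/336 = 0.036

0.036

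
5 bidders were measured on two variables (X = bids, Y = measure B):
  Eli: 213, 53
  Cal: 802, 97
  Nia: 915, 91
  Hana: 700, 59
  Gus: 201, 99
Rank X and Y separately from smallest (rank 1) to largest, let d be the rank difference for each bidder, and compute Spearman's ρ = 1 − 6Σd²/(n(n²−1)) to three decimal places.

-0.100

Ranks of variable 1: 2, 4, 5, 3, 1
Ranks of variable 2: 1, 4, 3, 2, 5
d = r₁ − r₂: 1, 0, 2, 1, -4
d²: 1, 0, 4, 1, 16; Σd² = 22
ρ = 1 − 6·22/(5·24) = 1 − 132/120 = -0.100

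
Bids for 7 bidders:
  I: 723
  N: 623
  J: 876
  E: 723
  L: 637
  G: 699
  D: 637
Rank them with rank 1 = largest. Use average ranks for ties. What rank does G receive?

4

Sorted (descending): 876, 723, 723, 699, 637, 637, 623
The 2 values of 723 occupy positions 2–3 → average rank (2+3)/2 = 2.5.
The 2 values of 637 occupy positions 5–6 → average rank (5+6)/2 = 5.5.
G has value 699 → rank 4.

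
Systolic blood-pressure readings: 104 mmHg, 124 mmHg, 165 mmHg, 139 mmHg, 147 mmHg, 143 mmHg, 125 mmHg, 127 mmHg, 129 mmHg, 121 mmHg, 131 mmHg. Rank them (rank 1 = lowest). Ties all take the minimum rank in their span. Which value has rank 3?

Sorted (ascending): 104, 121, 124, 125, 127, 129, 131, 139, 143, 147, 165
No ties — each value takes its position as its rank.
Rank 3 → value 124.

124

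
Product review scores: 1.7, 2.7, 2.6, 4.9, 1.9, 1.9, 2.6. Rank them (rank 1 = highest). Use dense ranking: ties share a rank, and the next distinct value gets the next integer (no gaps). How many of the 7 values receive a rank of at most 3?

4

Sorted (descending): 4.9, 2.7, 2.6, 2.6, 1.9, 1.9, 1.7
The 2 values of 2.6 share dense rank 3.
The 2 values of 1.9 share dense rank 4.
Remaining distinct values take the next consecutive integers.
Ranks ≤ 3: {1, 2, 3, 3} → 4 values.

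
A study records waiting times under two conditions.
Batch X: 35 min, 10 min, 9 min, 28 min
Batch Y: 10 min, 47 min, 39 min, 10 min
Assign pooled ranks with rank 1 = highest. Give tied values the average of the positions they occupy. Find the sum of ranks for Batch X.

21

Sorted (descending): 47, 39, 35, 28, 10, 10, 10, 9
The 3 values of 10 occupy positions 5–7 → average rank 6.
Batch X values → pooled ranks: 35→3, 10→6, 9→8, 28→4
Rank sum = 3 + 6 + 8 + 4 = 21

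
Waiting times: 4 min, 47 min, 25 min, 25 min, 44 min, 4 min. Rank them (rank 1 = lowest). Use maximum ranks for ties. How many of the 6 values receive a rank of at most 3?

Sorted (ascending): 4, 4, 25, 25, 44, 47
The 2 values of 4 occupy positions 1–2 → each gets rank 2.
The 2 values of 25 occupy positions 3–4 → each gets rank 4.
Ranks ≤ 3: {2, 2} → 2 values.

2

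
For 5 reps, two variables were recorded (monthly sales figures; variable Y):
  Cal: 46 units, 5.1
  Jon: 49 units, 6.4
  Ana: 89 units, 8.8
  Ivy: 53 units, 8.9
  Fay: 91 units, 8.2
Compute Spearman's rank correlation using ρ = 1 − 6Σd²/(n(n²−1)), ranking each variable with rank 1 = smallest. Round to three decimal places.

Ranks of variable 1: 1, 2, 4, 3, 5
Ranks of variable 2: 1, 2, 4, 5, 3
d = r₁ − r₂: 0, 0, 0, -2, 2
d²: 0, 0, 0, 4, 4; Σd² = 8
ρ = 1 − 6·8/(5·24) = 1 − 48/120 = 0.600

0.600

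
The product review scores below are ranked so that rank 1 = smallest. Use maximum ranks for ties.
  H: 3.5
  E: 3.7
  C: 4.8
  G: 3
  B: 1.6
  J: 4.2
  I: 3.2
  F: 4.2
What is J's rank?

7

Sorted (ascending): 1.6, 3, 3.2, 3.5, 3.7, 4.2, 4.2, 4.8
The 2 values of 4.2 occupy positions 6–7 → each gets rank 7.
J has value 4.2 → rank 7.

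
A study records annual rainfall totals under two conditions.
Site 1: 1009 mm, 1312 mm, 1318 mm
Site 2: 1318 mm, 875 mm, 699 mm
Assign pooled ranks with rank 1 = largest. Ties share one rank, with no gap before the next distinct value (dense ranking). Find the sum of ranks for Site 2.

10

Sorted (descending): 1318, 1318, 1312, 1009, 875, 699
The 2 values of 1318 share dense rank 1.
Remaining distinct values take the next consecutive integers.
Site 2 values → pooled ranks: 1318→1, 875→4, 699→5
Rank sum = 1 + 4 + 5 = 10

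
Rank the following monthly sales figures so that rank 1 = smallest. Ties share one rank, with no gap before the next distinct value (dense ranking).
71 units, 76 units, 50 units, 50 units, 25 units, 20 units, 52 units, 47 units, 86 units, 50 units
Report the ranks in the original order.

Sorted (ascending): 20, 25, 47, 50, 50, 50, 52, 71, 76, 86
The 3 values of 50 share dense rank 4.
Remaining distinct values take the next consecutive integers.

6, 7, 4, 4, 2, 1, 5, 3, 8, 4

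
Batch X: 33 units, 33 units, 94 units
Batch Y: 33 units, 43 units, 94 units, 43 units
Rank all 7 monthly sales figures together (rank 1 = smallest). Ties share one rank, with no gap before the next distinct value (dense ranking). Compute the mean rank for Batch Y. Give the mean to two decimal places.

2.00

Sorted (ascending): 33, 33, 33, 43, 43, 94, 94
The 3 values of 33 share dense rank 1.
The 2 values of 43 share dense rank 2.
The 2 values of 94 share dense rank 3.
Batch Y values → pooled ranks: 33→1, 43→2, 94→3, 43→2
Mean rank = (1 + 2 + 3 + 2) / 4 = 2.00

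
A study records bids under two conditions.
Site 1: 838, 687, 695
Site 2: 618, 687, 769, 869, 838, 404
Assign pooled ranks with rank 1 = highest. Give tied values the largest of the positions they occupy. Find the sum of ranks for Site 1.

Sorted (descending): 869, 838, 838, 769, 695, 687, 687, 618, 404
The 2 values of 838 occupy positions 2–3 → each gets rank 3.
The 2 values of 687 occupy positions 6–7 → each gets rank 7.
Site 1 values → pooled ranks: 838→3, 687→7, 695→5
Rank sum = 3 + 7 + 5 = 15

15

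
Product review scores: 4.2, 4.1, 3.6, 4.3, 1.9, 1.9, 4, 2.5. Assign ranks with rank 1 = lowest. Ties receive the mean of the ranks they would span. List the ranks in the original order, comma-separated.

7, 6, 4, 8, 1.5, 1.5, 5, 3

Sorted (ascending): 1.9, 1.9, 2.5, 3.6, 4, 4.1, 4.2, 4.3
The 2 values of 1.9 occupy positions 1–2 → average rank (1+2)/2 = 1.5.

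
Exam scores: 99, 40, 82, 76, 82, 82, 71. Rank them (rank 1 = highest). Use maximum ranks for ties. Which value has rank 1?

99

Sorted (descending): 99, 82, 82, 82, 76, 71, 40
The 3 values of 82 occupy positions 2–4 → each gets rank 4.
Rank 1 → value 99.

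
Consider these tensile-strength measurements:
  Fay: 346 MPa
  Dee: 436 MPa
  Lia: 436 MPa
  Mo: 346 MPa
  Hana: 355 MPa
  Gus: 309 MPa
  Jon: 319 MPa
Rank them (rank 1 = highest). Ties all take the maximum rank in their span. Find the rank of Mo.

Sorted (descending): 436, 436, 355, 346, 346, 319, 309
The 2 values of 436 occupy positions 1–2 → each gets rank 2.
The 2 values of 346 occupy positions 4–5 → each gets rank 5.
Mo has value 346 MPa → rank 5.

5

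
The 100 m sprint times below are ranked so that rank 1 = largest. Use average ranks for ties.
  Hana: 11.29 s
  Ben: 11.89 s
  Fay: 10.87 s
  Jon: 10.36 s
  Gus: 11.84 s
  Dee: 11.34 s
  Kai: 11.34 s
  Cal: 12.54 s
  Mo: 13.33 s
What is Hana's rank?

Sorted (descending): 13.33, 12.54, 11.89, 11.84, 11.34, 11.34, 11.29, 10.87, 10.36
The 2 values of 11.34 occupy positions 5–6 → average rank (5+6)/2 = 5.5.
Hana has value 11.29 s → rank 7.

7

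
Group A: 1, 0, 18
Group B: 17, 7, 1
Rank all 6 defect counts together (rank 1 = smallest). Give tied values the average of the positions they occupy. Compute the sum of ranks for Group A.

9.5

Sorted (ascending): 0, 1, 1, 7, 17, 18
The 2 values of 1 occupy positions 2–3 → average rank (2+3)/2 = 2.5.
Group A values → pooled ranks: 1→2.5, 0→1, 18→6
Rank sum = 2.5 + 1 + 6 = 9.5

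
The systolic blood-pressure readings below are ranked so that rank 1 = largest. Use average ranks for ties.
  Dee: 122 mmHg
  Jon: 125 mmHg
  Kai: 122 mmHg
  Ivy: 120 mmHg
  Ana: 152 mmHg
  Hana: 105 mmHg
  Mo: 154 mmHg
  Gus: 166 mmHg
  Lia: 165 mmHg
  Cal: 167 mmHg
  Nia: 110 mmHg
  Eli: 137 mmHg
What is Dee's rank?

Sorted (descending): 167, 166, 165, 154, 152, 137, 125, 122, 122, 120, 110, 105
The 2 values of 122 occupy positions 8–9 → average rank (8+9)/2 = 8.5.
Dee has value 122 mmHg → rank 8.5.

8.5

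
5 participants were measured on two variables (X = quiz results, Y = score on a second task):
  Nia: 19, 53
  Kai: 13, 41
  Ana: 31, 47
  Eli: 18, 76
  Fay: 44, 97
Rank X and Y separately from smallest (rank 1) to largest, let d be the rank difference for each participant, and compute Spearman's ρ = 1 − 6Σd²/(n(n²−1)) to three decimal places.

Ranks of variable 1: 3, 1, 4, 2, 5
Ranks of variable 2: 3, 1, 2, 4, 5
d = r₁ − r₂: 0, 0, 2, -2, 0
d²: 0, 0, 4, 4, 0; Σd² = 8
ρ = 1 − 6·8/(5·24) = 1 − 48/120 = 0.600

0.600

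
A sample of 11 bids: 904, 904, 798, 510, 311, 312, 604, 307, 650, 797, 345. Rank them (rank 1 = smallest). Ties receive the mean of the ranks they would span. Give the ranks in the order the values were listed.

10.5, 10.5, 9, 5, 2, 3, 6, 1, 7, 8, 4

Sorted (ascending): 307, 311, 312, 345, 510, 604, 650, 797, 798, 904, 904
The 2 values of 904 occupy positions 10–11 → average rank (10+11)/2 = 10.5.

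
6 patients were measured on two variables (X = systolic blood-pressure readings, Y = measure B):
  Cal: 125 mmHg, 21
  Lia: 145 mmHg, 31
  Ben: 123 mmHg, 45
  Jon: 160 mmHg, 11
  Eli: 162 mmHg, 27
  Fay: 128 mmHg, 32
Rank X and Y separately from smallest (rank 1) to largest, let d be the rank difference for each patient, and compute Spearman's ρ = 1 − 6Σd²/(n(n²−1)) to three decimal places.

-0.543

Ranks of variable 1: 2, 4, 1, 5, 6, 3
Ranks of variable 2: 2, 4, 6, 1, 3, 5
d = r₁ − r₂: 0, 0, -5, 4, 3, -2
d²: 0, 0, 25, 16, 9, 4; Σd² = 54
ρ = 1 − 6·54/(6·35) = 1 − 324/210 = -0.543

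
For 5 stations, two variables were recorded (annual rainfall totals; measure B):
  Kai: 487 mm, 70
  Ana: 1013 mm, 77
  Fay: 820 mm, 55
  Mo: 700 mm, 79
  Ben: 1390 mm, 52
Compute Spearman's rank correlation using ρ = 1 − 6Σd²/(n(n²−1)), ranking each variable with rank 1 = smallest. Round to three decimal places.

-0.500

Ranks of variable 1: 1, 4, 3, 2, 5
Ranks of variable 2: 3, 4, 2, 5, 1
d = r₁ − r₂: -2, 0, 1, -3, 4
d²: 4, 0, 1, 9, 16; Σd² = 30
ρ = 1 − 6·30/(5·24) = 1 − 180/120 = -0.500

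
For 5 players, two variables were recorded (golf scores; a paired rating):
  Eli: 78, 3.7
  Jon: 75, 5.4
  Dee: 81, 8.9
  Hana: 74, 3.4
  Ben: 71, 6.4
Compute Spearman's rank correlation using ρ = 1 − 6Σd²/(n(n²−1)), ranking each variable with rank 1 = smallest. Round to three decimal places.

Ranks of variable 1: 4, 3, 5, 2, 1
Ranks of variable 2: 2, 3, 5, 1, 4
d = r₁ − r₂: 2, 0, 0, 1, -3
d²: 4, 0, 0, 1, 9; Σd² = 14
ρ = 1 − 6·14/(5·24) = 1 − 84/120 = 0.300

0.300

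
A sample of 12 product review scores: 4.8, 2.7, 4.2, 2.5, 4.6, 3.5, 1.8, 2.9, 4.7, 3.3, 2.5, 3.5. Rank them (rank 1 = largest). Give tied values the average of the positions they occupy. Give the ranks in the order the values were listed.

Sorted (descending): 4.8, 4.7, 4.6, 4.2, 3.5, 3.5, 3.3, 2.9, 2.7, 2.5, 2.5, 1.8
The 2 values of 3.5 occupy positions 5–6 → average rank (5+6)/2 = 5.5.
The 2 values of 2.5 occupy positions 10–11 → average rank (10+11)/2 = 10.5.

1, 9, 4, 10.5, 3, 5.5, 12, 8, 2, 7, 10.5, 5.5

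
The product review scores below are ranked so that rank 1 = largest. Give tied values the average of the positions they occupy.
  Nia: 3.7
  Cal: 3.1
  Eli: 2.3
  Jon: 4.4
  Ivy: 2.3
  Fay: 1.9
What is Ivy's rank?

Sorted (descending): 4.4, 3.7, 3.1, 2.3, 2.3, 1.9
The 2 values of 2.3 occupy positions 4–5 → average rank (4+5)/2 = 4.5.
Ivy has value 2.3 → rank 4.5.

4.5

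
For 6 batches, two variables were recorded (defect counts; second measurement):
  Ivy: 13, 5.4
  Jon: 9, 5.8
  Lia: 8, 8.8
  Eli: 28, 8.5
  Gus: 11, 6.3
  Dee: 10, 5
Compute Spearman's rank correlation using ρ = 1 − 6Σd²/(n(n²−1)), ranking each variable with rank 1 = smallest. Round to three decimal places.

-0.143

Ranks of variable 1: 5, 2, 1, 6, 4, 3
Ranks of variable 2: 2, 3, 6, 5, 4, 1
d = r₁ − r₂: 3, -1, -5, 1, 0, 2
d²: 9, 1, 25, 1, 0, 4; Σd² = 40
ρ = 1 − 6·40/(6·35) = 1 − 240/210 = -0.143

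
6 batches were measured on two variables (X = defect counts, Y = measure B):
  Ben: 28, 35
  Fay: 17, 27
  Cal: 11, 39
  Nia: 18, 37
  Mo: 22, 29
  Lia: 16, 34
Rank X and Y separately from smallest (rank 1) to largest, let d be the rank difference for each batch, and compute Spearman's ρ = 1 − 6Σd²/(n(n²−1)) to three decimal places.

-0.257

Ranks of variable 1: 6, 3, 1, 4, 5, 2
Ranks of variable 2: 4, 1, 6, 5, 2, 3
d = r₁ − r₂: 2, 2, -5, -1, 3, -1
d²: 4, 4, 25, 1, 9, 1; Σd² = 44
ρ = 1 − 6·44/(6·35) = 1 − 264/210 = -0.257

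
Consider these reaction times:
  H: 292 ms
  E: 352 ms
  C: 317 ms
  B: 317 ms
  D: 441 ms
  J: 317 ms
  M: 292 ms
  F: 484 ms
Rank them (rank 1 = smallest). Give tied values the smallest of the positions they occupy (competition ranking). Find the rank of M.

1

Sorted (ascending): 292, 292, 317, 317, 317, 352, 441, 484
The 2 values of 292 occupy positions 1–2 → each gets rank 1.
The 3 values of 317 occupy positions 3–5 → each gets rank 3.
M has value 292 ms → rank 1.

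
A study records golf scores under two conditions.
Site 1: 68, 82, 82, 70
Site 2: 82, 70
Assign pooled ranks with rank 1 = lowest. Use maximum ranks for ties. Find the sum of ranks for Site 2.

9

Sorted (ascending): 68, 70, 70, 82, 82, 82
The 2 values of 70 occupy positions 2–3 → each gets rank 3.
The 3 values of 82 occupy positions 4–6 → each gets rank 6.
Site 2 values → pooled ranks: 82→6, 70→3
Rank sum = 6 + 3 = 9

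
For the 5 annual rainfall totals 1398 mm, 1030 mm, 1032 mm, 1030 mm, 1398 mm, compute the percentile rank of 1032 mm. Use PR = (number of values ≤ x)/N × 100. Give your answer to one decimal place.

60.0

N = 5.
Strictly below 1032: 2. Equal to 1032: 1.
PR = 3/5 × 100 = 60.0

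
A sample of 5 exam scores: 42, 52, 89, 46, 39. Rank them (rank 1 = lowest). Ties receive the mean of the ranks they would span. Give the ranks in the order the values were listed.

2, 4, 5, 3, 1

Sorted (ascending): 39, 42, 46, 52, 89
No ties — each value takes its position as its rank.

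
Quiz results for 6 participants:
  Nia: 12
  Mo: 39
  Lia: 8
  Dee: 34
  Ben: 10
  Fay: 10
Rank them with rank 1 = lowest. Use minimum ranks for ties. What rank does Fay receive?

2

Sorted (ascending): 8, 10, 10, 12, 34, 39
The 2 values of 10 occupy positions 2–3 → each gets rank 2.
Fay has value 10 → rank 2.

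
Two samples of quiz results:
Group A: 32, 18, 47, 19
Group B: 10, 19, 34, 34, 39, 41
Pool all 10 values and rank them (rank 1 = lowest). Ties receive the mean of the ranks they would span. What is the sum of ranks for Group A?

20.5

Sorted (ascending): 10, 18, 19, 19, 32, 34, 34, 39, 41, 47
The 2 values of 19 occupy positions 3–4 → average rank (3+4)/2 = 3.5.
The 2 values of 34 occupy positions 6–7 → average rank (6+7)/2 = 6.5.
Group A values → pooled ranks: 32→5, 18→2, 47→10, 19→3.5
Rank sum = 5 + 2 + 10 + 3.5 = 20.5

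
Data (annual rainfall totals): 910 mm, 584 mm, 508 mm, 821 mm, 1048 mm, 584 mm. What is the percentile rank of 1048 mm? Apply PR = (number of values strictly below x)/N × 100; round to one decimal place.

83.3

N = 6.
Strictly below 1048: 5. Equal to 1048: 1.
PR = 5/6 × 100 = 83.3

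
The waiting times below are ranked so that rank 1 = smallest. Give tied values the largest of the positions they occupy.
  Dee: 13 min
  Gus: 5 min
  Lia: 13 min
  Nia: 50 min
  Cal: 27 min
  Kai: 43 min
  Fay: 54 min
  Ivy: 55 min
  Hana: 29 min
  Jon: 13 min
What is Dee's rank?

4

Sorted (ascending): 5, 13, 13, 13, 27, 29, 43, 50, 54, 55
The 3 values of 13 occupy positions 2–4 → each gets rank 4.
Dee has value 13 min → rank 4.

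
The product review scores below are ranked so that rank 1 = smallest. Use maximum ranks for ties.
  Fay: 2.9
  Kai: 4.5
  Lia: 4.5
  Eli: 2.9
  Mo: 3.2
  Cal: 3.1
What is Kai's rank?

Sorted (ascending): 2.9, 2.9, 3.1, 3.2, 4.5, 4.5
The 2 values of 2.9 occupy positions 1–2 → each gets rank 2.
The 2 values of 4.5 occupy positions 5–6 → each gets rank 6.
Kai has value 4.5 → rank 6.

6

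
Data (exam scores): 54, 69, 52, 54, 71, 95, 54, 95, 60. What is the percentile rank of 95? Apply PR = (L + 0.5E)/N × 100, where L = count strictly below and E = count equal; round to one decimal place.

N = 9.
Strictly below 95: 7. Equal to 95: 2.
PR = (7 + 0.5·2)/9 × 100 = 88.9

88.9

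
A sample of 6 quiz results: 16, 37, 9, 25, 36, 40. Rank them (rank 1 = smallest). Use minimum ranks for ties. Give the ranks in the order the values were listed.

Sorted (ascending): 9, 16, 25, 36, 37, 40
No ties — each value takes its position as its rank.

2, 5, 1, 3, 4, 6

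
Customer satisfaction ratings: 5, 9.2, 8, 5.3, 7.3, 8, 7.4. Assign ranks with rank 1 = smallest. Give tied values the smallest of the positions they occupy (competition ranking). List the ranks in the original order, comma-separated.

1, 7, 5, 2, 3, 5, 4

Sorted (ascending): 5, 5.3, 7.3, 7.4, 8, 8, 9.2
The 2 values of 8 occupy positions 5–6 → each gets rank 5.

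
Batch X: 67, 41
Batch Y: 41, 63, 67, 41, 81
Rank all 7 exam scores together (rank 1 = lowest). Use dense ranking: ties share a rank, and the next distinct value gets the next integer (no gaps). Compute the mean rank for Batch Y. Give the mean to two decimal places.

Sorted (ascending): 41, 41, 41, 63, 67, 67, 81
The 3 values of 41 share dense rank 1.
The 2 values of 67 share dense rank 3.
Remaining distinct values take the next consecutive integers.
Batch Y values → pooled ranks: 41→1, 63→2, 67→3, 41→1, 81→4
Mean rank = (1 + 2 + 3 + 1 + 4) / 5 = 2.20

2.20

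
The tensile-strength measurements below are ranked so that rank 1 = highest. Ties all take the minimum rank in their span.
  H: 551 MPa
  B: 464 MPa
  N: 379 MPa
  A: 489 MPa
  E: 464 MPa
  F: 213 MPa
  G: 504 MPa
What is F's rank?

7

Sorted (descending): 551, 504, 489, 464, 464, 379, 213
The 2 values of 464 occupy positions 4–5 → each gets rank 4.
F has value 213 MPa → rank 7.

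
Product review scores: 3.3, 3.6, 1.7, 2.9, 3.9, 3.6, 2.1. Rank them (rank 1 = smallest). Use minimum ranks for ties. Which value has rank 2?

Sorted (ascending): 1.7, 2.1, 2.9, 3.3, 3.6, 3.6, 3.9
The 2 values of 3.6 occupy positions 5–6 → each gets rank 5.
Rank 2 → value 2.1.

2.1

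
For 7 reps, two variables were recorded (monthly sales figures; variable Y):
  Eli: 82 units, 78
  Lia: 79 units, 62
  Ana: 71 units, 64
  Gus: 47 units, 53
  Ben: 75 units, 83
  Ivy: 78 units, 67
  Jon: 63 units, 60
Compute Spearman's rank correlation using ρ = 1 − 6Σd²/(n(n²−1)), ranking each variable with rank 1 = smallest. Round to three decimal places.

0.643

Ranks of variable 1: 7, 6, 3, 1, 4, 5, 2
Ranks of variable 2: 6, 3, 4, 1, 7, 5, 2
d = r₁ − r₂: 1, 3, -1, 0, -3, 0, 0
d²: 1, 9, 1, 0, 9, 0, 0; Σd² = 20
ρ = 1 − 6·20/(7·48) = 1 − 120/336 = 0.643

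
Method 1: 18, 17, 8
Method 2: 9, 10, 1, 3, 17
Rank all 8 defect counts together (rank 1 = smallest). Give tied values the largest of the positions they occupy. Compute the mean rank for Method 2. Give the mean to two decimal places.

3.80

Sorted (ascending): 1, 3, 8, 9, 10, 17, 17, 18
The 2 values of 17 occupy positions 6–7 → each gets rank 7.
Method 2 values → pooled ranks: 9→4, 10→5, 1→1, 3→2, 17→7
Mean rank = (4 + 5 + 1 + 2 + 7) / 5 = 3.80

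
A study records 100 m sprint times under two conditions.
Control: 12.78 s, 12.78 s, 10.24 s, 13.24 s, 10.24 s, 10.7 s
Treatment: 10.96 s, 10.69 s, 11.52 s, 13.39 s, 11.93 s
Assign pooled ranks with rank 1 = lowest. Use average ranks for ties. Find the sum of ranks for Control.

Sorted (ascending): 10.24, 10.24, 10.69, 10.7, 10.96, 11.52, 11.93, 12.78, 12.78, 13.24, 13.39
The 2 values of 10.24 occupy positions 1–2 → average rank (1+2)/2 = 1.5.
The 2 values of 12.78 occupy positions 8–9 → average rank (8+9)/2 = 8.5.
Control values → pooled ranks: 12.78→8.5, 12.78→8.5, 10.24→1.5, 13.24→10, 10.24→1.5, 10.7→4
Rank sum = 8.5 + 8.5 + 1.5 + 10 + 1.5 + 4 = 34

34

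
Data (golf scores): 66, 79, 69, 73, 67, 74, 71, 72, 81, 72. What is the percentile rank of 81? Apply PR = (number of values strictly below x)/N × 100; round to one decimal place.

90.0

N = 10.
Strictly below 81: 9. Equal to 81: 1.
PR = 9/10 × 100 = 90.0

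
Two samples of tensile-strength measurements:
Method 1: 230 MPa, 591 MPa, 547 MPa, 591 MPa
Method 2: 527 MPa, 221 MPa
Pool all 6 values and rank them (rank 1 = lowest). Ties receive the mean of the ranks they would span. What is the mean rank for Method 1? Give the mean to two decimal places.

Sorted (ascending): 221, 230, 527, 547, 591, 591
The 2 values of 591 occupy positions 5–6 → average rank (5+6)/2 = 5.5.
Method 1 values → pooled ranks: 230→2, 591→5.5, 547→4, 591→5.5
Mean rank = (2 + 5.5 + 4 + 5.5) / 4 = 4.25

4.25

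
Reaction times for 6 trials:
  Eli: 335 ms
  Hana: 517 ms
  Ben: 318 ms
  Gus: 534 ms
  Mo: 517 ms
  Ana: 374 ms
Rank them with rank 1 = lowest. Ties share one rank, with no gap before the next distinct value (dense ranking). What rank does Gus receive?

Sorted (ascending): 318, 335, 374, 517, 517, 534
The 2 values of 517 share dense rank 4.
Remaining distinct values take the next consecutive integers.
Gus has value 534 ms → rank 5.

5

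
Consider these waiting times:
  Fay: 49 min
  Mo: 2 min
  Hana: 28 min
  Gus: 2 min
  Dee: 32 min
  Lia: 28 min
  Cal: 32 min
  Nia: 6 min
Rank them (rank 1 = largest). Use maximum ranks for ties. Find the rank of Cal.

3

Sorted (descending): 49, 32, 32, 28, 28, 6, 2, 2
The 2 values of 32 occupy positions 2–3 → each gets rank 3.
The 2 values of 28 occupy positions 4–5 → each gets rank 5.
The 2 values of 2 occupy positions 7–8 → each gets rank 8.
Cal has value 32 min → rank 3.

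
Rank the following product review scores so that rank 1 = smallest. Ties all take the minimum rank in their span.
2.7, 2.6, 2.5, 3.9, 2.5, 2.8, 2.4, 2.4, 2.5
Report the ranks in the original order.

Sorted (ascending): 2.4, 2.4, 2.5, 2.5, 2.5, 2.6, 2.7, 2.8, 3.9
The 2 values of 2.4 occupy positions 1–2 → each gets rank 1.
The 3 values of 2.5 occupy positions 3–5 → each gets rank 3.

7, 6, 3, 9, 3, 8, 1, 1, 3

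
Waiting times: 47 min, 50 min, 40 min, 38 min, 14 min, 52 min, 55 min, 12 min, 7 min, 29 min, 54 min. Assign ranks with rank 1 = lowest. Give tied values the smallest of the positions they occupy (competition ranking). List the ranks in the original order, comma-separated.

Sorted (ascending): 7, 12, 14, 29, 38, 40, 47, 50, 52, 54, 55
No ties — each value takes its position as its rank.

7, 8, 6, 5, 3, 9, 11, 2, 1, 4, 10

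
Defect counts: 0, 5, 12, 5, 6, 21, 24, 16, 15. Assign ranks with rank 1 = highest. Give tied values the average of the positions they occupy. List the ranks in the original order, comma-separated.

Sorted (descending): 24, 21, 16, 15, 12, 6, 5, 5, 0
The 2 values of 5 occupy positions 7–8 → average rank (7+8)/2 = 7.5.

9, 7.5, 5, 7.5, 6, 2, 1, 3, 4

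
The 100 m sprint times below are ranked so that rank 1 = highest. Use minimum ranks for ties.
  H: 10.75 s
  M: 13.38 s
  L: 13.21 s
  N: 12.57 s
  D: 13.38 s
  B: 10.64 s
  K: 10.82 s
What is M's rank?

Sorted (descending): 13.38, 13.38, 13.21, 12.57, 10.82, 10.75, 10.64
The 2 values of 13.38 occupy positions 1–2 → each gets rank 1.
M has value 13.38 s → rank 1.

1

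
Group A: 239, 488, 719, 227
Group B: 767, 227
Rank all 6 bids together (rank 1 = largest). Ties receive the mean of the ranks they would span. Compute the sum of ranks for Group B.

Sorted (descending): 767, 719, 488, 239, 227, 227
The 2 values of 227 occupy positions 5–6 → average rank (5+6)/2 = 5.5.
Group B values → pooled ranks: 767→1, 227→5.5
Rank sum = 1 + 5.5 = 6.5

6.5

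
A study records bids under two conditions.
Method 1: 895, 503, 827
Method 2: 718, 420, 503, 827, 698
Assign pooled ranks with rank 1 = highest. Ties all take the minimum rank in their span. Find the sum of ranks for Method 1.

Sorted (descending): 895, 827, 827, 718, 698, 503, 503, 420
The 2 values of 827 occupy positions 2–3 → each gets rank 2.
The 2 values of 503 occupy positions 6–7 → each gets rank 6.
Method 1 values → pooled ranks: 895→1, 503→6, 827→2
Rank sum = 1 + 6 + 2 = 9

9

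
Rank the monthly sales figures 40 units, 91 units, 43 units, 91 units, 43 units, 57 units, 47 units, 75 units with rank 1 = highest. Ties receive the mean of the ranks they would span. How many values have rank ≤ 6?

5

Sorted (descending): 91, 91, 75, 57, 47, 43, 43, 40
The 2 values of 91 occupy positions 1–2 → average rank (1+2)/2 = 1.5.
The 2 values of 43 occupy positions 6–7 → average rank (6+7)/2 = 6.5.
Ranks ≤ 6: {1.5, 1.5, 3, 4, 5} → 5 values.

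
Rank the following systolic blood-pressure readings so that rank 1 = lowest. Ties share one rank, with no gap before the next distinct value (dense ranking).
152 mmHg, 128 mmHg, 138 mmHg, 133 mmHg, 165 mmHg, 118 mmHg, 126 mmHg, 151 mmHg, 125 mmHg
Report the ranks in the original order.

Sorted (ascending): 118, 125, 126, 128, 133, 138, 151, 152, 165
No ties — each value takes its position as its rank.

8, 4, 6, 5, 9, 1, 3, 7, 2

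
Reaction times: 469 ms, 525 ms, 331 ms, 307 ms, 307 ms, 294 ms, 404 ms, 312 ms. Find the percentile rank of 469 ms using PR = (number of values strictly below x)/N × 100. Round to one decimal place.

75.0

N = 8.
Strictly below 469: 6. Equal to 469: 1.
PR = 6/8 × 100 = 75.0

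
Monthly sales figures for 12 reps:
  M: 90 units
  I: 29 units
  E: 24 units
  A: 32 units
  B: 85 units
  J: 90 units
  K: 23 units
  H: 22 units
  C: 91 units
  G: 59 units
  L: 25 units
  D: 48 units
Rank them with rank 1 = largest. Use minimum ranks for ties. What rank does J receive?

Sorted (descending): 91, 90, 90, 85, 59, 48, 32, 29, 25, 24, 23, 22
The 2 values of 90 occupy positions 2–3 → each gets rank 2.
J has value 90 units → rank 2.

2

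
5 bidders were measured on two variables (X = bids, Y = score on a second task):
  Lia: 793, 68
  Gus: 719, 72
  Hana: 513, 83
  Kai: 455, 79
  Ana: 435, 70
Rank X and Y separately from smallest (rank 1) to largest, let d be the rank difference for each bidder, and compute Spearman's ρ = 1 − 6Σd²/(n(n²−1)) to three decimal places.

Ranks of variable 1: 5, 4, 3, 2, 1
Ranks of variable 2: 1, 3, 5, 4, 2
d = r₁ − r₂: 4, 1, -2, -2, -1
d²: 16, 1, 4, 4, 1; Σd² = 26
ρ = 1 − 6·26/(5·24) = 1 − 156/120 = -0.300

-0.300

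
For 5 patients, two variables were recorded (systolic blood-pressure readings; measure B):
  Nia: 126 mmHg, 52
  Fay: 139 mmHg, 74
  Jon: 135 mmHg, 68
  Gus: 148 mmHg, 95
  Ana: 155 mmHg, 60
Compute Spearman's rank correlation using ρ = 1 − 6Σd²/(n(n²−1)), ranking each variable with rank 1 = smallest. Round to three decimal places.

0.400

Ranks of variable 1: 1, 3, 2, 4, 5
Ranks of variable 2: 1, 4, 3, 5, 2
d = r₁ − r₂: 0, -1, -1, -1, 3
d²: 0, 1, 1, 1, 9; Σd² = 12
ρ = 1 − 6·12/(5·24) = 1 − 72/120 = 0.400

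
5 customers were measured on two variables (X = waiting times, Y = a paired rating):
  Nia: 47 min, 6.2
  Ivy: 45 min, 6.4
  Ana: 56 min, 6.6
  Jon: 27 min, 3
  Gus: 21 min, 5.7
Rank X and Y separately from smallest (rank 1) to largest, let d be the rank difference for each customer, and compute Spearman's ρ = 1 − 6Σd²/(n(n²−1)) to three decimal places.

0.800

Ranks of variable 1: 4, 3, 5, 2, 1
Ranks of variable 2: 3, 4, 5, 1, 2
d = r₁ − r₂: 1, -1, 0, 1, -1
d²: 1, 1, 0, 1, 1; Σd² = 4
ρ = 1 − 6·4/(5·24) = 1 − 24/120 = 0.800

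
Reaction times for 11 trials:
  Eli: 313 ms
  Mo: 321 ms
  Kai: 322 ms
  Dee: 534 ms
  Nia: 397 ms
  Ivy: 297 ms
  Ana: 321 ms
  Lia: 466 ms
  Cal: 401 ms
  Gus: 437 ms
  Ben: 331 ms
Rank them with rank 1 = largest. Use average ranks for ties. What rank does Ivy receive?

11

Sorted (descending): 534, 466, 437, 401, 397, 331, 322, 321, 321, 313, 297
The 2 values of 321 occupy positions 8–9 → average rank (8+9)/2 = 8.5.
Ivy has value 297 ms → rank 11.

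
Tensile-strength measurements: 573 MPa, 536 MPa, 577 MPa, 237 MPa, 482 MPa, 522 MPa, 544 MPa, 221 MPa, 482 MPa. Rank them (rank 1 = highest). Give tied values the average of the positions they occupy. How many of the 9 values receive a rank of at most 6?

Sorted (descending): 577, 573, 544, 536, 522, 482, 482, 237, 221
The 2 values of 482 occupy positions 6–7 → average rank (6+7)/2 = 6.5.
Ranks ≤ 6: {1, 2, 3, 4, 5} → 5 values.

5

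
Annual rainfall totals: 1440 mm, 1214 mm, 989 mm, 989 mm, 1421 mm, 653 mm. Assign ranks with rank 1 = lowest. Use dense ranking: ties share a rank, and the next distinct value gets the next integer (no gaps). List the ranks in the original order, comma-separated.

Sorted (ascending): 653, 989, 989, 1214, 1421, 1440
The 2 values of 989 share dense rank 2.
Remaining distinct values take the next consecutive integers.

5, 3, 2, 2, 4, 1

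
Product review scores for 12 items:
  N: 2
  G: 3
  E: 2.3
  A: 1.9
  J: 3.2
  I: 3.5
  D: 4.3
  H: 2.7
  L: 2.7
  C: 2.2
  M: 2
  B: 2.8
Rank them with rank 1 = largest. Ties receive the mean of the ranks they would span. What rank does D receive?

1

Sorted (descending): 4.3, 3.5, 3.2, 3, 2.8, 2.7, 2.7, 2.3, 2.2, 2, 2, 1.9
The 2 values of 2.7 occupy positions 6–7 → average rank (6+7)/2 = 6.5.
The 2 values of 2 occupy positions 10–11 → average rank (10+11)/2 = 10.5.
D has value 4.3 → rank 1.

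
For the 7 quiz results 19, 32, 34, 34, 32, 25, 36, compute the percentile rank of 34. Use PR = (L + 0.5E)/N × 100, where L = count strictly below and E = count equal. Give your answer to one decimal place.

71.4

N = 7.
Strictly below 34: 4. Equal to 34: 2.
PR = (4 + 0.5·2)/7 × 100 = 71.4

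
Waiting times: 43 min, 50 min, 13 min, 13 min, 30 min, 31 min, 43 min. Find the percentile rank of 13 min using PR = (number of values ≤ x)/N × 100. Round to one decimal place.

N = 7.
Strictly below 13: 0. Equal to 13: 2.
PR = 2/7 × 100 = 28.6

28.6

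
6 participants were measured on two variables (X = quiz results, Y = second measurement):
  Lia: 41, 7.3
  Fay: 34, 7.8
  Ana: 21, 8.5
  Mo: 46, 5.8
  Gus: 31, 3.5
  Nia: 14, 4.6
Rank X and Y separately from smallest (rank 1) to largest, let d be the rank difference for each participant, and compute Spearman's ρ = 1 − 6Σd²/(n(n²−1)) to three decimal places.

0.086

Ranks of variable 1: 5, 4, 2, 6, 3, 1
Ranks of variable 2: 4, 5, 6, 3, 1, 2
d = r₁ − r₂: 1, -1, -4, 3, 2, -1
d²: 1, 1, 16, 9, 4, 1; Σd² = 32
ρ = 1 − 6·32/(6·35) = 1 − 192/210 = 0.086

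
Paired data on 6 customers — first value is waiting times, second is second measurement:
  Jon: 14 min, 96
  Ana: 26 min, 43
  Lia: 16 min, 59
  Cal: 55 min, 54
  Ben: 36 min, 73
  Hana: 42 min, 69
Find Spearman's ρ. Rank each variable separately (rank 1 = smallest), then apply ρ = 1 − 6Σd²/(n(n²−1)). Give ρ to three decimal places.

Ranks of variable 1: 1, 3, 2, 6, 4, 5
Ranks of variable 2: 6, 1, 3, 2, 5, 4
d = r₁ − r₂: -5, 2, -1, 4, -1, 1
d²: 25, 4, 1, 16, 1, 1; Σd² = 48
ρ = 1 − 6·48/(6·35) = 1 − 288/210 = -0.371

-0.371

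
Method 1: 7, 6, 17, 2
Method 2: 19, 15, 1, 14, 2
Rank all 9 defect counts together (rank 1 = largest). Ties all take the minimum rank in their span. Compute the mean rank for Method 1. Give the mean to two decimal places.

5.00

Sorted (descending): 19, 17, 15, 14, 7, 6, 2, 2, 1
The 2 values of 2 occupy positions 7–8 → each gets rank 7.
Method 1 values → pooled ranks: 7→5, 6→6, 17→2, 2→7
Mean rank = (5 + 6 + 2 + 7) / 4 = 5.00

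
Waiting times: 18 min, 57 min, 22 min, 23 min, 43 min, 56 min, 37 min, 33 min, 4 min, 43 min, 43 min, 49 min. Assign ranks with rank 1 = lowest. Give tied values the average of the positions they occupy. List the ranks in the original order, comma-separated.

2, 12, 3, 4, 8, 11, 6, 5, 1, 8, 8, 10

Sorted (ascending): 4, 18, 22, 23, 33, 37, 43, 43, 43, 49, 56, 57
The 3 values of 43 occupy positions 7–9 → average rank 8.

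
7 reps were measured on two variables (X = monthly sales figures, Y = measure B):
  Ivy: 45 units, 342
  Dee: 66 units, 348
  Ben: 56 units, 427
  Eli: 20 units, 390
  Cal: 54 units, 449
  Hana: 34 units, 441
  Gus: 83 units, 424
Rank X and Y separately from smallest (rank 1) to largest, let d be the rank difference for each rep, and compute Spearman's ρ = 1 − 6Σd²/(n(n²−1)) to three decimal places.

-0.036

Ranks of variable 1: 3, 6, 5, 1, 4, 2, 7
Ranks of variable 2: 1, 2, 5, 3, 7, 6, 4
d = r₁ − r₂: 2, 4, 0, -2, -3, -4, 3
d²: 4, 16, 0, 4, 9, 16, 9; Σd² = 58
ρ = 1 − 6·58/(7·48) = 1 − 348/336 = -0.036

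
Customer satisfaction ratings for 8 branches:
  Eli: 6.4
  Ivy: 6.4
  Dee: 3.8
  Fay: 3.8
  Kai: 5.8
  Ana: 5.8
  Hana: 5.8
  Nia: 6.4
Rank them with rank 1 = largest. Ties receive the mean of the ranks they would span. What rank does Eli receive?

Sorted (descending): 6.4, 6.4, 6.4, 5.8, 5.8, 5.8, 3.8, 3.8
The 3 values of 6.4 occupy positions 1–3 → average rank 2.
The 3 values of 5.8 occupy positions 4–6 → average rank 5.
The 2 values of 3.8 occupy positions 7–8 → average rank (7+8)/2 = 7.5.
Eli has value 6.4 → rank 2.

2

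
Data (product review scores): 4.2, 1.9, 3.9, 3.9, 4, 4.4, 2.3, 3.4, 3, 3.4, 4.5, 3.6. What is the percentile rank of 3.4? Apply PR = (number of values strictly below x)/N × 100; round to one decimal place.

N = 12.
Strictly below 3.4: 3. Equal to 3.4: 2.
PR = 3/12 × 100 = 25.0

25.0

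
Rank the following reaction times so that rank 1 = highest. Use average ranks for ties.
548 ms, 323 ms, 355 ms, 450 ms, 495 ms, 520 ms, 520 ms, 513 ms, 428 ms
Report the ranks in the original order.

1, 9, 8, 6, 5, 2.5, 2.5, 4, 7

Sorted (descending): 548, 520, 520, 513, 495, 450, 428, 355, 323
The 2 values of 520 occupy positions 2–3 → average rank (2+3)/2 = 2.5.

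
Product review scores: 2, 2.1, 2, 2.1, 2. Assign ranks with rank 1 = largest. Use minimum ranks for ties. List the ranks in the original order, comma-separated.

3, 1, 3, 1, 3

Sorted (descending): 2.1, 2.1, 2, 2, 2
The 2 values of 2.1 occupy positions 1–2 → each gets rank 1.
The 3 values of 2 occupy positions 3–5 → each gets rank 3.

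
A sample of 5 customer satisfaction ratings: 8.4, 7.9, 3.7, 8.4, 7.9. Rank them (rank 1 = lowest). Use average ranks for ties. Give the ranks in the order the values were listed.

4.5, 2.5, 1, 4.5, 2.5

Sorted (ascending): 3.7, 7.9, 7.9, 8.4, 8.4
The 2 values of 7.9 occupy positions 2–3 → average rank (2+3)/2 = 2.5.
The 2 values of 8.4 occupy positions 4–5 → average rank (4+5)/2 = 4.5.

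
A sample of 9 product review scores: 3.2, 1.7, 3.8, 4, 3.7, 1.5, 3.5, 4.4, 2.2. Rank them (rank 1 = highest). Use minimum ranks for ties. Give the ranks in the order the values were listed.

6, 8, 3, 2, 4, 9, 5, 1, 7

Sorted (descending): 4.4, 4, 3.8, 3.7, 3.5, 3.2, 2.2, 1.7, 1.5
No ties — each value takes its position as its rank.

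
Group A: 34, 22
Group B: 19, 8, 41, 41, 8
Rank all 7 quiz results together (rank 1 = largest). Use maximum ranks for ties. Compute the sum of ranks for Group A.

Sorted (descending): 41, 41, 34, 22, 19, 8, 8
The 2 values of 41 occupy positions 1–2 → each gets rank 2.
The 2 values of 8 occupy positions 6–7 → each gets rank 7.
Group A values → pooled ranks: 34→3, 22→4
Rank sum = 3 + 4 = 7

7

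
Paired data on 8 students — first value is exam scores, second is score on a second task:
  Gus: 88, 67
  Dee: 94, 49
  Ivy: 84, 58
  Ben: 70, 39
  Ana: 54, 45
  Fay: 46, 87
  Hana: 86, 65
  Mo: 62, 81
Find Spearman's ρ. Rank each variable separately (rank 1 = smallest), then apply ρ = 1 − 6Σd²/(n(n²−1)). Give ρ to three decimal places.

-0.214

Ranks of variable 1: 7, 8, 5, 4, 2, 1, 6, 3
Ranks of variable 2: 6, 3, 4, 1, 2, 8, 5, 7
d = r₁ − r₂: 1, 5, 1, 3, 0, -7, 1, -4
d²: 1, 25, 1, 9, 0, 49, 1, 16; Σd² = 102
ρ = 1 − 6·102/(8·63) = 1 − 612/504 = -0.214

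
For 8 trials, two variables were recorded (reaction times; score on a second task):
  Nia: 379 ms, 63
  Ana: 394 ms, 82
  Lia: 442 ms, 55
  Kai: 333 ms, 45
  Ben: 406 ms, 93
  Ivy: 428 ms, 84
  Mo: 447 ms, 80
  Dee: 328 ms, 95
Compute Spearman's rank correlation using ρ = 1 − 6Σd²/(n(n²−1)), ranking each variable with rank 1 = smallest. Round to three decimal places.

-0.143

Ranks of variable 1: 3, 4, 7, 2, 5, 6, 8, 1
Ranks of variable 2: 3, 5, 2, 1, 7, 6, 4, 8
d = r₁ − r₂: 0, -1, 5, 1, -2, 0, 4, -7
d²: 0, 1, 25, 1, 4, 0, 16, 49; Σd² = 96
ρ = 1 − 6·96/(8·63) = 1 − 576/504 = -0.143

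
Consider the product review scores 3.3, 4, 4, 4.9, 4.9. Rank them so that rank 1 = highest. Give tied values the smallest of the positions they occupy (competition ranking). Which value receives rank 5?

Sorted (descending): 4.9, 4.9, 4, 4, 3.3
The 2 values of 4.9 occupy positions 1–2 → each gets rank 1.
The 2 values of 4 occupy positions 3–4 → each gets rank 3.
Rank 5 → value 3.3.

3.3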